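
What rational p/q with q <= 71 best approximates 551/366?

107/71

Expand x = 551/366 as a continued fraction with the Euclidean algorithm:
  551 = 1*366 + 185, so a_0 = 1.
  366 = 1*185 + 181, so a_1 = 1.
  185 = 1*181 + 4, so a_2 = 1.
  181 = 45*4 + 1, so a_3 = 45.
  4 = 4*1 + 0, so a_4 = 4.
so x = [1; 1, 1, 45, 4].
Convergents (p_i = a_i*p_{i-1} + p_{i-2}, q_i = a_i*q_{i-1} + q_{i-2} with p_{-2}=0, p_{-1}=1, q_{-2}=1, q_{-1}=0), until the denominator exceeds 71:
  i=0: a_0=1, p_0 = 1*1 + 0 = 1, q_0 = 1*0 + 1 = 1.
  i=1: a_1=1, p_1 = 1*1 + 1 = 2, q_1 = 1*1 + 0 = 1.
  i=2: a_2=1, p_2 = 1*2 + 1 = 3, q_2 = 1*1 + 1 = 2.
  i=3: a_3=45, p_3 = 45*3 + 2 = 137, q_3 = 45*2 + 1 = 91.
q_3 = 91 > 71, so the last convergent with denominator <= 71 is p_2/q_2 = 3/2.
The closest fraction with denominator <= 71 is either p_2/q_2 or the intermediate fraction (k*p_2 + p_1)/(k*q_2 + q_1) with the largest k >= 1 whose denominator stays <= 71; these approach x as k grows, and every other convergent or intermediate fraction in range is farther away.
Largest k: floor((71 - q_1)/q_2) = floor((71 - 1)/2) = 35.
That gives (35*3 + 2)/(35*2 + 1) = 107/71.
Compare the errors: |x - 3/2| = |551*2 - 3*366|/(366*2) = 4/732, and |x - 107/71| = |551*71 - 107*366|/(366*71) = 41/25986.
Cross-multiplying, 41*732 = 30012 < 103944 = 4*25986, so 41/25986 is smaller: the intermediate fraction 107/71 is closer to x than 3/2.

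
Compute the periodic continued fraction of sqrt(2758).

Write x_i = (sqrt(2758) + m_i)/d_i with (m_0, d_0) = (0, 1). a_0 = floor(sqrt(2758)) = 52, since 52^2 = 2704 <= 2758 < 2809 = 53^2.
Iterate m_{i+1} = d_i*a_i - m_i, d_{i+1} = (2758 - m_{i+1}^2)/d_i, a_{i+1} = floor((a_0 + m_{i+1})/d_{i+1}):
  m_1 = 1*52 - 0 = 52, d_1 = (2758 - 52^2)/1 = 54/1 = 54, a_1 = floor((52 + 52)/54) = 1.
  m_2 = 54*1 - 52 = 2, d_2 = (2758 - 2^2)/54 = 2754/54 = 51, a_2 = floor((52 + 2)/51) = 1.
  m_3 = 51*1 - 2 = 49, d_3 = (2758 - 49^2)/51 = 357/51 = 7, a_3 = floor((52 + 49)/7) = 14.
  m_4 = 7*14 - 49 = 49, d_4 = (2758 - 49^2)/7 = 357/7 = 51, a_4 = floor((52 + 49)/51) = 1.
  m_5 = 51*1 - 49 = 2, d_5 = (2758 - 2^2)/51 = 2754/51 = 54, a_5 = floor((52 + 2)/54) = 1.
  m_6 = 54*1 - 2 = 52, d_6 = (2758 - 52^2)/54 = 54/54 = 1, a_6 = floor((52 + 52)/1) = 104.
  m_7 = 1*104 - 52 = 52, d_7 = (2758 - 52^2)/1 = 54/1 = 54: (m_7, d_7) = (m_1, d_1) = (52, 54), so from here the quotients repeat a_1, ..., a_6; the period length is 6.
Hence the expansion of sqrt(2758) is a_0 = 52 followed by the repeating block 1, 1, 14, 1, 1, 104 (period 6).

[52; (1, 1, 14, 1, 1, 104)]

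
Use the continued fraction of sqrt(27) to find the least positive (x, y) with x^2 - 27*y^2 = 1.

First expand sqrt(27) as a continued fraction. With x_i = (sqrt(27) + m_i)/d_i and (m_0, d_0) = (0, 1): a_0 = floor(sqrt(27)) = 5, since 5^2 = 25 <= 27 < 36 = 6^2.
Iterate m_{i+1} = d_i*a_i - m_i, d_{i+1} = (27 - m_{i+1}^2)/d_i, a_{i+1} = floor((a_0 + m_{i+1})/d_{i+1}):
  m_1 = 1*5 - 0 = 5, d_1 = (27 - 5^2)/1 = 2/1 = 2, a_1 = floor((5 + 5)/2) = 5.
  m_2 = 2*5 - 5 = 5, d_2 = (27 - 5^2)/2 = 2/2 = 1, a_2 = floor((5 + 5)/1) = 10.
  m_3 = 1*10 - 5 = 5, d_3 = (27 - 5^2)/1 = 2/1 = 2: (m_3, d_3) = (m_1, d_1) = (5, 2), so from here the quotients repeat a_1, a_2; the period length is 2.
So sqrt(27) = [5; (5, 10)] with period length k = 2.
k is even, so the fundamental solution of x^2 - 27y^2 = 1 is (p_{k-1}, q_{k-1}) = (p_1, q_1); compute convergents through index 1.
Convergents (p_i = a_i*p_{i-1} + p_{i-2}, q_i = a_i*q_{i-1} + q_{i-2} with p_{-2}=0, p_{-1}=1, q_{-2}=1, q_{-1}=0):
  i=0: a_0=5, p_0 = 5*1 + 0 = 5, q_0 = 5*0 + 1 = 1.
  i=1: a_1=5, p_1 = 5*5 + 1 = 26, q_1 = 5*1 + 0 = 5.
Check: 26^2 - 27*5^2 = 676 - 675 = 1, so (x, y) = (26, 5) solves the equation, and by the theorem it is the least positive solution.

(x, y) = (26, 5)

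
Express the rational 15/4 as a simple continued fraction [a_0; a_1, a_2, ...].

Run the Euclidean algorithm on 15 and 4; the successive quotients are the partial quotients a_0, a_1, ... (each step inverts the fractional part left over by the previous one):
  15 = 3*4 + 3, so a_0 = 3.
  4 = 1*3 + 1, so a_1 = 1.
  3 = 3*1 + 0, so a_2 = 3.
The remainder reaches 0 after 3 divisions, so the expansion has 3 partial quotients, read off in order.

[3; 1, 3]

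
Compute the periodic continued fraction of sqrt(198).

Write x_i = (sqrt(198) + m_i)/d_i with (m_0, d_0) = (0, 1). a_0 = floor(sqrt(198)) = 14, since 14^2 = 196 <= 198 < 225 = 15^2.
Iterate m_{i+1} = d_i*a_i - m_i, d_{i+1} = (198 - m_{i+1}^2)/d_i, a_{i+1} = floor((a_0 + m_{i+1})/d_{i+1}):
  m_1 = 1*14 - 0 = 14, d_1 = (198 - 14^2)/1 = 2/1 = 2, a_1 = floor((14 + 14)/2) = 14.
  m_2 = 2*14 - 14 = 14, d_2 = (198 - 14^2)/2 = 2/2 = 1, a_2 = floor((14 + 14)/1) = 28.
  m_3 = 1*28 - 14 = 14, d_3 = (198 - 14^2)/1 = 2/1 = 2: (m_3, d_3) = (m_1, d_1) = (14, 2), so from here the quotients repeat a_1, a_2; the period length is 2.
Hence the expansion of sqrt(198) is a_0 = 14 followed by the repeating block 14, 28 (period 2).

[14; (14, 28)]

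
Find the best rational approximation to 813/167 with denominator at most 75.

185/38

Expand x = 813/167 as a continued fraction with the Euclidean algorithm:
  813 = 4*167 + 145, so a_0 = 4.
  167 = 1*145 + 22, so a_1 = 1.
  145 = 6*22 + 13, so a_2 = 6.
  22 = 1*13 + 9, so a_3 = 1.
  13 = 1*9 + 4, so a_4 = 1.
  9 = 2*4 + 1, so a_5 = 2.
  4 = 4*1 + 0, so a_6 = 4.
so x = [4; 1, 6, 1, 1, 2, 4].
Convergents (p_i = a_i*p_{i-1} + p_{i-2}, q_i = a_i*q_{i-1} + q_{i-2} with p_{-2}=0, p_{-1}=1, q_{-2}=1, q_{-1}=0), until the denominator exceeds 75:
  i=0: a_0=4, p_0 = 4*1 + 0 = 4, q_0 = 4*0 + 1 = 1.
  i=1: a_1=1, p_1 = 1*4 + 1 = 5, q_1 = 1*1 + 0 = 1.
  i=2: a_2=6, p_2 = 6*5 + 4 = 34, q_2 = 6*1 + 1 = 7.
  i=3: a_3=1, p_3 = 1*34 + 5 = 39, q_3 = 1*7 + 1 = 8.
  i=4: a_4=1, p_4 = 1*39 + 34 = 73, q_4 = 1*8 + 7 = 15.
  i=5: a_5=2, p_5 = 2*73 + 39 = 185, q_5 = 2*15 + 8 = 38.
  i=6: a_6=4, p_6 = 4*185 + 73 = 813, q_6 = 4*38 + 15 = 167.
q_6 = 167 > 75, so the last convergent with denominator <= 75 is p_5/q_5 = 185/38.
The closest fraction with denominator <= 75 is either p_5/q_5 or the intermediate fraction (k*p_5 + p_4)/(k*q_5 + q_4) with the largest k >= 1 whose denominator stays <= 75; these approach x as k grows, and every other convergent or intermediate fraction in range is farther away.
Largest k: floor((75 - q_4)/q_5) = floor((75 - 15)/38) = 1.
That gives (1*185 + 73)/(1*38 + 15) = 258/53.
Compare the errors: |x - 185/38| = |813*38 - 185*167|/(167*38) = 1/6346, and |x - 258/53| = |813*53 - 258*167|/(167*53) = 3/8851.
Cross-multiplying, 1*8851 = 8851 < 19038 = 3*6346, so 1/6346 is smaller: the convergent 185/38 is closer to x than 258/53.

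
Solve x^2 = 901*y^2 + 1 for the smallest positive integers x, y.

(x, y) = (1801, 60)

First expand sqrt(901) as a continued fraction. With x_i = (sqrt(901) + m_i)/d_i and (m_0, d_0) = (0, 1): a_0 = floor(sqrt(901)) = 30, since 30^2 = 900 <= 901 < 961 = 31^2.
Iterate m_{i+1} = d_i*a_i - m_i, d_{i+1} = (901 - m_{i+1}^2)/d_i, a_{i+1} = floor((a_0 + m_{i+1})/d_{i+1}):
  m_1 = 1*30 - 0 = 30, d_1 = (901 - 30^2)/1 = 1/1 = 1, a_1 = floor((30 + 30)/1) = 60.
  m_2 = 1*60 - 30 = 30, d_2 = (901 - 30^2)/1 = 1/1 = 1: (m_2, d_2) = (m_1, d_1) = (30, 1), so from here the quotient a_1 repeats; the period length is 1.
So sqrt(901) = [30; (60)] with period length k = 1.
k is odd, so (p_{k-1}, q_{k-1}) only solves x^2 - 901y^2 = -1 and the fundamental solution of x^2 - 901y^2 = 1 is (p_{2k-1}, q_{2k-1}) = (p_1, q_1); compute convergents through index 1, running through the period twice.
Convergents (p_i = a_i*p_{i-1} + p_{i-2}, q_i = a_i*q_{i-1} + q_{i-2} with p_{-2}=0, p_{-1}=1, q_{-2}=1, q_{-1}=0):
  i=0: a_0=30, p_0 = 30*1 + 0 = 30, q_0 = 30*0 + 1 = 1.
  i=1: a_1=60, p_1 = 60*30 + 1 = 1801, q_1 = 60*1 + 0 = 60.
Indeed p_0^2 - 901*q_0^2 = 900 - 901 = -1, not +1.
Check: 1801^2 - 901*60^2 = 3243601 - 3243600 = 1, so (x, y) = (1801, 60) solves the equation, and by the theorem it is the least positive solution.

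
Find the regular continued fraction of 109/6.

Run the Euclidean algorithm on 109 and 6; the successive quotients are the partial quotients a_0, a_1, ... (each step inverts the fractional part left over by the previous one):
  109 = 18*6 + 1, so a_0 = 18.
  6 = 6*1 + 0, so a_1 = 6.
The remainder reaches 0 after 2 divisions, so the expansion has 2 partial quotients, read off in order.

[18; 6]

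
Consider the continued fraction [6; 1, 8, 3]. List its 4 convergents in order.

Using the convergent recurrence p_i = a_i*p_{i-1} + p_{i-2}, q_i = a_i*q_{i-1} + q_{i-2} with p_{-2}=0, p_{-1}=1, q_{-2}=1, q_{-1}=0:
  i=0: a_0=6, p_0 = 6*1 + 0 = 6, q_0 = 6*0 + 1 = 1.
  i=1: a_1=1, p_1 = 1*6 + 1 = 7, q_1 = 1*1 + 0 = 1.
  i=2: a_2=8, p_2 = 8*7 + 6 = 62, q_2 = 8*1 + 1 = 9.
  i=3: a_3=3, p_3 = 3*62 + 7 = 193, q_3 = 3*9 + 1 = 28.

6/1, 7/1, 62/9, 193/28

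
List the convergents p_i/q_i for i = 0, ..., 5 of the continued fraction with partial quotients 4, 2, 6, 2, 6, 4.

Using the convergent recurrence p_i = a_i*p_{i-1} + p_{i-2}, q_i = a_i*q_{i-1} + q_{i-2} with p_{-2}=0, p_{-1}=1, q_{-2}=1, q_{-1}=0:
  i=0: a_0=4, p_0 = 4*1 + 0 = 4, q_0 = 4*0 + 1 = 1.
  i=1: a_1=2, p_1 = 2*4 + 1 = 9, q_1 = 2*1 + 0 = 2.
  i=2: a_2=6, p_2 = 6*9 + 4 = 58, q_2 = 6*2 + 1 = 13.
  i=3: a_3=2, p_3 = 2*58 + 9 = 125, q_3 = 2*13 + 2 = 28.
  i=4: a_4=6, p_4 = 6*125 + 58 = 808, q_4 = 6*28 + 13 = 181.
  i=5: a_5=4, p_5 = 4*808 + 125 = 3357, q_5 = 4*181 + 28 = 752.

4/1, 9/2, 58/13, 125/28, 808/181, 3357/752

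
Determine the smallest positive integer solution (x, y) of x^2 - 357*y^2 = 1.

First expand sqrt(357) as a continued fraction. With x_i = (sqrt(357) + m_i)/d_i and (m_0, d_0) = (0, 1): a_0 = floor(sqrt(357)) = 18, since 18^2 = 324 <= 357 < 361 = 19^2.
Iterate m_{i+1} = d_i*a_i - m_i, d_{i+1} = (357 - m_{i+1}^2)/d_i, a_{i+1} = floor((a_0 + m_{i+1})/d_{i+1}):
  m_1 = 1*18 - 0 = 18, d_1 = (357 - 18^2)/1 = 33/1 = 33, a_1 = floor((18 + 18)/33) = 1.
  m_2 = 33*1 - 18 = 15, d_2 = (357 - 15^2)/33 = 132/33 = 4, a_2 = floor((18 + 15)/4) = 8.
  m_3 = 4*8 - 15 = 17, d_3 = (357 - 17^2)/4 = 68/4 = 17, a_3 = floor((18 + 17)/17) = 2.
  m_4 = 17*2 - 17 = 17, d_4 = (357 - 17^2)/17 = 68/17 = 4, a_4 = floor((18 + 17)/4) = 8.
  m_5 = 4*8 - 17 = 15, d_5 = (357 - 15^2)/4 = 132/4 = 33, a_5 = floor((18 + 15)/33) = 1.
  m_6 = 33*1 - 15 = 18, d_6 = (357 - 18^2)/33 = 33/33 = 1, a_6 = floor((18 + 18)/1) = 36.
  m_7 = 1*36 - 18 = 18, d_7 = (357 - 18^2)/1 = 33/1 = 33: (m_7, d_7) = (m_1, d_1) = (18, 33), so from here the quotients repeat a_1, ..., a_6; the period length is 6.
So sqrt(357) = [18; (1, 8, 2, 8, 1, 36)] with period length k = 6.
k is even, so the fundamental solution of x^2 - 357y^2 = 1 is (p_{k-1}, q_{k-1}) = (p_5, q_5); compute convergents through index 5.
Convergents (p_i = a_i*p_{i-1} + p_{i-2}, q_i = a_i*q_{i-1} + q_{i-2} with p_{-2}=0, p_{-1}=1, q_{-2}=1, q_{-1}=0):
  i=0: a_0=18, p_0 = 18*1 + 0 = 18, q_0 = 18*0 + 1 = 1.
  i=1: a_1=1, p_1 = 1*18 + 1 = 19, q_1 = 1*1 + 0 = 1.
  i=2: a_2=8, p_2 = 8*19 + 18 = 170, q_2 = 8*1 + 1 = 9.
  i=3: a_3=2, p_3 = 2*170 + 19 = 359, q_3 = 2*9 + 1 = 19.
  i=4: a_4=8, p_4 = 8*359 + 170 = 3042, q_4 = 8*19 + 9 = 161.
  i=5: a_5=1, p_5 = 1*3042 + 359 = 3401, q_5 = 1*161 + 19 = 180.
Check: 3401^2 - 357*180^2 = 11566801 - 11566800 = 1, so (x, y) = (3401, 180) solves the equation, and by the theorem it is the least positive solution.

(x, y) = (3401, 180)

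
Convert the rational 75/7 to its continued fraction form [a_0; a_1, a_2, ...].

[10; 1, 2, 2]

Run the Euclidean algorithm on 75 and 7; the successive quotients are the partial quotients a_0, a_1, ... (each step inverts the fractional part left over by the previous one):
  75 = 10*7 + 5, so a_0 = 10.
  7 = 1*5 + 2, so a_1 = 1.
  5 = 2*2 + 1, so a_2 = 2.
  2 = 2*1 + 0, so a_3 = 2.
The remainder reaches 0 after 4 divisions, so the expansion has 4 partial quotients, read off in order.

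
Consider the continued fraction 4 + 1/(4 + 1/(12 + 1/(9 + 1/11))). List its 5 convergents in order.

Using the convergent recurrence p_i = a_i*p_{i-1} + p_{i-2}, q_i = a_i*q_{i-1} + q_{i-2} with p_{-2}=0, p_{-1}=1, q_{-2}=1, q_{-1}=0:
  i=0: a_0=4, p_0 = 4*1 + 0 = 4, q_0 = 4*0 + 1 = 1.
  i=1: a_1=4, p_1 = 4*4 + 1 = 17, q_1 = 4*1 + 0 = 4.
  i=2: a_2=12, p_2 = 12*17 + 4 = 208, q_2 = 12*4 + 1 = 49.
  i=3: a_3=9, p_3 = 9*208 + 17 = 1889, q_3 = 9*49 + 4 = 445.
  i=4: a_4=11, p_4 = 11*1889 + 208 = 20987, q_4 = 11*445 + 49 = 4944.

4/1, 17/4, 208/49, 1889/445, 20987/4944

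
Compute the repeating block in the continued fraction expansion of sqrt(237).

[15; (2, 1, 1, 7, 10, 7, 1, 1, 2, 30)]

Write x_i = (sqrt(237) + m_i)/d_i with (m_0, d_0) = (0, 1). a_0 = floor(sqrt(237)) = 15, since 15^2 = 225 <= 237 < 256 = 16^2.
Iterate m_{i+1} = d_i*a_i - m_i, d_{i+1} = (237 - m_{i+1}^2)/d_i, a_{i+1} = floor((a_0 + m_{i+1})/d_{i+1}):
  m_1 = 1*15 - 0 = 15, d_1 = (237 - 15^2)/1 = 12/1 = 12, a_1 = floor((15 + 15)/12) = 2.
  m_2 = 12*2 - 15 = 9, d_2 = (237 - 9^2)/12 = 156/12 = 13, a_2 = floor((15 + 9)/13) = 1.
  m_3 = 13*1 - 9 = 4, d_3 = (237 - 4^2)/13 = 221/13 = 17, a_3 = floor((15 + 4)/17) = 1.
  m_4 = 17*1 - 4 = 13, d_4 = (237 - 13^2)/17 = 68/17 = 4, a_4 = floor((15 + 13)/4) = 7.
  m_5 = 4*7 - 13 = 15, d_5 = (237 - 15^2)/4 = 12/4 = 3, a_5 = floor((15 + 15)/3) = 10.
  m_6 = 3*10 - 15 = 15, d_6 = (237 - 15^2)/3 = 12/3 = 4, a_6 = floor((15 + 15)/4) = 7.
  m_7 = 4*7 - 15 = 13, d_7 = (237 - 13^2)/4 = 68/4 = 17, a_7 = floor((15 + 13)/17) = 1.
  m_8 = 17*1 - 13 = 4, d_8 = (237 - 4^2)/17 = 221/17 = 13, a_8 = floor((15 + 4)/13) = 1.
  m_9 = 13*1 - 4 = 9, d_9 = (237 - 9^2)/13 = 156/13 = 12, a_9 = floor((15 + 9)/12) = 2.
  m_10 = 12*2 - 9 = 15, d_10 = (237 - 15^2)/12 = 12/12 = 1, a_10 = floor((15 + 15)/1) = 30.
  m_11 = 1*30 - 15 = 15, d_11 = (237 - 15^2)/1 = 12/1 = 12: (m_11, d_11) = (m_1, d_1) = (15, 12), so from here the quotients repeat a_1, ..., a_10; the period length is 10.
Hence the expansion of sqrt(237) is a_0 = 15 followed by the repeating block 2, 1, 1, 7, 10, 7, 1, 1, 2, 30 (period 10).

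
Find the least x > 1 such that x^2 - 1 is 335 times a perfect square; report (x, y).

(x, y) = (604, 33)

First expand sqrt(335) as a continued fraction. With x_i = (sqrt(335) + m_i)/d_i and (m_0, d_0) = (0, 1): a_0 = floor(sqrt(335)) = 18, since 18^2 = 324 <= 335 < 361 = 19^2.
Iterate m_{i+1} = d_i*a_i - m_i, d_{i+1} = (335 - m_{i+1}^2)/d_i, a_{i+1} = floor((a_0 + m_{i+1})/d_{i+1}):
  m_1 = 1*18 - 0 = 18, d_1 = (335 - 18^2)/1 = 11/1 = 11, a_1 = floor((18 + 18)/11) = 3.
  m_2 = 11*3 - 18 = 15, d_2 = (335 - 15^2)/11 = 110/11 = 10, a_2 = floor((18 + 15)/10) = 3.
  m_3 = 10*3 - 15 = 15, d_3 = (335 - 15^2)/10 = 110/10 = 11, a_3 = floor((18 + 15)/11) = 3.
  m_4 = 11*3 - 15 = 18, d_4 = (335 - 18^2)/11 = 11/11 = 1, a_4 = floor((18 + 18)/1) = 36.
  m_5 = 1*36 - 18 = 18, d_5 = (335 - 18^2)/1 = 11/1 = 11: (m_5, d_5) = (m_1, d_1) = (18, 11), so from here the quotients repeat a_1, ..., a_4; the period length is 4.
So sqrt(335) = [18; (3, 3, 3, 36)] with period length k = 4.
k is even, so the fundamental solution of x^2 - 335y^2 = 1 is (p_{k-1}, q_{k-1}) = (p_3, q_3); compute convergents through index 3.
Convergents (p_i = a_i*p_{i-1} + p_{i-2}, q_i = a_i*q_{i-1} + q_{i-2} with p_{-2}=0, p_{-1}=1, q_{-2}=1, q_{-1}=0):
  i=0: a_0=18, p_0 = 18*1 + 0 = 18, q_0 = 18*0 + 1 = 1.
  i=1: a_1=3, p_1 = 3*18 + 1 = 55, q_1 = 3*1 + 0 = 3.
  i=2: a_2=3, p_2 = 3*55 + 18 = 183, q_2 = 3*3 + 1 = 10.
  i=3: a_3=3, p_3 = 3*183 + 55 = 604, q_3 = 3*10 + 3 = 33.
Check: 604^2 - 335*33^2 = 364816 - 364815 = 1, so (x, y) = (604, 33) solves the equation, and by the theorem it is the least positive solution.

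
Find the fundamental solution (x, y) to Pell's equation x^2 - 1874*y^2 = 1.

First expand sqrt(1874) as a continued fraction. With x_i = (sqrt(1874) + m_i)/d_i and (m_0, d_0) = (0, 1): a_0 = floor(sqrt(1874)) = 43, since 43^2 = 1849 <= 1874 < 1936 = 44^2.
Iterate m_{i+1} = d_i*a_i - m_i, d_{i+1} = (1874 - m_{i+1}^2)/d_i, a_{i+1} = floor((a_0 + m_{i+1})/d_{i+1}):
  m_1 = 1*43 - 0 = 43, d_1 = (1874 - 43^2)/1 = 25/1 = 25, a_1 = floor((43 + 43)/25) = 3.
  m_2 = 25*3 - 43 = 32, d_2 = (1874 - 32^2)/25 = 850/25 = 34, a_2 = floor((43 + 32)/34) = 2.
  m_3 = 34*2 - 32 = 36, d_3 = (1874 - 36^2)/34 = 578/34 = 17, a_3 = floor((43 + 36)/17) = 4.
  m_4 = 17*4 - 36 = 32, d_4 = (1874 - 32^2)/17 = 850/17 = 50, a_4 = floor((43 + 32)/50) = 1.
  m_5 = 50*1 - 32 = 18, d_5 = (1874 - 18^2)/50 = 1550/50 = 31, a_5 = floor((43 + 18)/31) = 1.
  m_6 = 31*1 - 18 = 13, d_6 = (1874 - 13^2)/31 = 1705/31 = 55, a_6 = floor((43 + 13)/55) = 1.
  m_7 = 55*1 - 13 = 42, d_7 = (1874 - 42^2)/55 = 110/55 = 2, a_7 = floor((43 + 42)/2) = 42.
  m_8 = 2*42 - 42 = 42, d_8 = (1874 - 42^2)/2 = 110/2 = 55, a_8 = floor((43 + 42)/55) = 1.
  m_9 = 55*1 - 42 = 13, d_9 = (1874 - 13^2)/55 = 1705/55 = 31, a_9 = floor((43 + 13)/31) = 1.
  m_10 = 31*1 - 13 = 18, d_10 = (1874 - 18^2)/31 = 1550/31 = 50, a_10 = floor((43 + 18)/50) = 1.
  m_11 = 50*1 - 18 = 32, d_11 = (1874 - 32^2)/50 = 850/50 = 17, a_11 = floor((43 + 32)/17) = 4.
  m_12 = 17*4 - 32 = 36, d_12 = (1874 - 36^2)/17 = 578/17 = 34, a_12 = floor((43 + 36)/34) = 2.
  m_13 = 34*2 - 36 = 32, d_13 = (1874 - 32^2)/34 = 850/34 = 25, a_13 = floor((43 + 32)/25) = 3.
  m_14 = 25*3 - 32 = 43, d_14 = (1874 - 43^2)/25 = 25/25 = 1, a_14 = floor((43 + 43)/1) = 86.
  m_15 = 1*86 - 43 = 43, d_15 = (1874 - 43^2)/1 = 25/1 = 25: (m_15, d_15) = (m_1, d_1) = (43, 25), so from here the quotients repeat a_1, ..., a_14; the period length is 14.
So sqrt(1874) = [43; (3, 2, 4, 1, 1, 1, 42, 1, 1, 1, 4, 2, 3, 86)] with period length k = 14.
k is even, so the fundamental solution of x^2 - 1874y^2 = 1 is (p_{k-1}, q_{k-1}) = (p_13, q_13); compute convergents through index 13.
Convergents (p_i = a_i*p_{i-1} + p_{i-2}, q_i = a_i*q_{i-1} + q_{i-2} with p_{-2}=0, p_{-1}=1, q_{-2}=1, q_{-1}=0):
  i=0: a_0=43, p_0 = 43*1 + 0 = 43, q_0 = 43*0 + 1 = 1.
  i=1: a_1=3, p_1 = 3*43 + 1 = 130, q_1 = 3*1 + 0 = 3.
  i=2: a_2=2, p_2 = 2*130 + 43 = 303, q_2 = 2*3 + 1 = 7.
  i=3: a_3=4, p_3 = 4*303 + 130 = 1342, q_3 = 4*7 + 3 = 31.
  i=4: a_4=1, p_4 = 1*1342 + 303 = 1645, q_4 = 1*31 + 7 = 38.
  i=5: a_5=1, p_5 = 1*1645 + 1342 = 2987, q_5 = 1*38 + 31 = 69.
  i=6: a_6=1, p_6 = 1*2987 + 1645 = 4632, q_6 = 1*69 + 38 = 107.
  i=7: a_7=42, p_7 = 42*4632 + 2987 = 197531, q_7 = 42*107 + 69 = 4563.
  i=8: a_8=1, p_8 = 1*197531 + 4632 = 202163, q_8 = 1*4563 + 107 = 4670.
  i=9: a_9=1, p_9 = 1*202163 + 197531 = 399694, q_9 = 1*4670 + 4563 = 9233.
  i=10: a_10=1, p_10 = 1*399694 + 202163 = 601857, q_10 = 1*9233 + 4670 = 13903.
  i=11: a_11=4, p_11 = 4*601857 + 399694 = 2807122, q_11 = 4*13903 + 9233 = 64845.
  i=12: a_12=2, p_12 = 2*2807122 + 601857 = 6216101, q_12 = 2*64845 + 13903 = 143593.
  i=13: a_13=3, p_13 = 3*6216101 + 2807122 = 21455425, q_13 = 3*143593 + 64845 = 495624.
Check: 21455425^2 - 1874*495624^2 = 460335261930625 - 460335261930624 = 1, so (x, y) = (21455425, 495624) solves the equation, and by the theorem it is the least positive solution.

(x, y) = (21455425, 495624)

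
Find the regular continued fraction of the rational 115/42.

Run the Euclidean algorithm on 115 and 42; the successive quotients are the partial quotients a_0, a_1, ... (each step inverts the fractional part left over by the previous one):
  115 = 2*42 + 31, so a_0 = 2.
  42 = 1*31 + 11, so a_1 = 1.
  31 = 2*11 + 9, so a_2 = 2.
  11 = 1*9 + 2, so a_3 = 1.
  9 = 4*2 + 1, so a_4 = 4.
  2 = 2*1 + 0, so a_5 = 2.
The remainder reaches 0 after 6 divisions, so the expansion has 6 partial quotients, read off in order.

[2; 1, 2, 1, 4, 2]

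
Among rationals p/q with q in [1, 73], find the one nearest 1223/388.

Expand x = 1223/388 as a continued fraction with the Euclidean algorithm:
  1223 = 3*388 + 59, so a_0 = 3.
  388 = 6*59 + 34, so a_1 = 6.
  59 = 1*34 + 25, so a_2 = 1.
  34 = 1*25 + 9, so a_3 = 1.
  25 = 2*9 + 7, so a_4 = 2.
  9 = 1*7 + 2, so a_5 = 1.
  7 = 3*2 + 1, so a_6 = 3.
  2 = 2*1 + 0, so a_7 = 2.
so x = [3; 6, 1, 1, 2, 1, 3, 2].
Convergents (p_i = a_i*p_{i-1} + p_{i-2}, q_i = a_i*q_{i-1} + q_{i-2} with p_{-2}=0, p_{-1}=1, q_{-2}=1, q_{-1}=0), until the denominator exceeds 73:
  i=0: a_0=3, p_0 = 3*1 + 0 = 3, q_0 = 3*0 + 1 = 1.
  i=1: a_1=6, p_1 = 6*3 + 1 = 19, q_1 = 6*1 + 0 = 6.
  i=2: a_2=1, p_2 = 1*19 + 3 = 22, q_2 = 1*6 + 1 = 7.
  i=3: a_3=1, p_3 = 1*22 + 19 = 41, q_3 = 1*7 + 6 = 13.
  i=4: a_4=2, p_4 = 2*41 + 22 = 104, q_4 = 2*13 + 7 = 33.
  i=5: a_5=1, p_5 = 1*104 + 41 = 145, q_5 = 1*33 + 13 = 46.
  i=6: a_6=3, p_6 = 3*145 + 104 = 539, q_6 = 3*46 + 33 = 171.
q_6 = 171 > 73, so the last convergent with denominator <= 73 is p_5/q_5 = 145/46.
The closest fraction with denominator <= 73 is either p_5/q_5 or the intermediate fraction (k*p_5 + p_4)/(k*q_5 + q_4) with the largest k >= 1 whose denominator stays <= 73; these approach x as k grows, and every other convergent or intermediate fraction in range is farther away.
Largest k: floor((73 - q_4)/q_5) = floor((73 - 33)/46) = 0.
Since k = 0, no intermediate fraction beyond p_5/q_5 has denominator <= 73, so the convergent 145/46 is the closest (its error is |1223*46 - 145*388|/(388*46) = 2/17848).

145/46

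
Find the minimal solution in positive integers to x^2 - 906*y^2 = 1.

(x, y) = (301, 10)

First expand sqrt(906) as a continued fraction. With x_i = (sqrt(906) + m_i)/d_i and (m_0, d_0) = (0, 1): a_0 = floor(sqrt(906)) = 30, since 30^2 = 900 <= 906 < 961 = 31^2.
Iterate m_{i+1} = d_i*a_i - m_i, d_{i+1} = (906 - m_{i+1}^2)/d_i, a_{i+1} = floor((a_0 + m_{i+1})/d_{i+1}):
  m_1 = 1*30 - 0 = 30, d_1 = (906 - 30^2)/1 = 6/1 = 6, a_1 = floor((30 + 30)/6) = 10.
  m_2 = 6*10 - 30 = 30, d_2 = (906 - 30^2)/6 = 6/6 = 1, a_2 = floor((30 + 30)/1) = 60.
  m_3 = 1*60 - 30 = 30, d_3 = (906 - 30^2)/1 = 6/1 = 6: (m_3, d_3) = (m_1, d_1) = (30, 6), so from here the quotients repeat a_1, a_2; the period length is 2.
So sqrt(906) = [30; (10, 60)] with period length k = 2.
k is even, so the fundamental solution of x^2 - 906y^2 = 1 is (p_{k-1}, q_{k-1}) = (p_1, q_1); compute convergents through index 1.
Convergents (p_i = a_i*p_{i-1} + p_{i-2}, q_i = a_i*q_{i-1} + q_{i-2} with p_{-2}=0, p_{-1}=1, q_{-2}=1, q_{-1}=0):
  i=0: a_0=30, p_0 = 30*1 + 0 = 30, q_0 = 30*0 + 1 = 1.
  i=1: a_1=10, p_1 = 10*30 + 1 = 301, q_1 = 10*1 + 0 = 10.
Check: 301^2 - 906*10^2 = 90601 - 90600 = 1, so (x, y) = (301, 10) solves the equation, and by the theorem it is the least positive solution.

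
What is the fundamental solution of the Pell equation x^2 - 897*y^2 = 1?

(x, y) = (599, 20)

First expand sqrt(897) as a continued fraction. With x_i = (sqrt(897) + m_i)/d_i and (m_0, d_0) = (0, 1): a_0 = floor(sqrt(897)) = 29, since 29^2 = 841 <= 897 < 900 = 30^2.
Iterate m_{i+1} = d_i*a_i - m_i, d_{i+1} = (897 - m_{i+1}^2)/d_i, a_{i+1} = floor((a_0 + m_{i+1})/d_{i+1}):
  m_1 = 1*29 - 0 = 29, d_1 = (897 - 29^2)/1 = 56/1 = 56, a_1 = floor((29 + 29)/56) = 1.
  m_2 = 56*1 - 29 = 27, d_2 = (897 - 27^2)/56 = 168/56 = 3, a_2 = floor((29 + 27)/3) = 18.
  m_3 = 3*18 - 27 = 27, d_3 = (897 - 27^2)/3 = 168/3 = 56, a_3 = floor((29 + 27)/56) = 1.
  m_4 = 56*1 - 27 = 29, d_4 = (897 - 29^2)/56 = 56/56 = 1, a_4 = floor((29 + 29)/1) = 58.
  m_5 = 1*58 - 29 = 29, d_5 = (897 - 29^2)/1 = 56/1 = 56: (m_5, d_5) = (m_1, d_1) = (29, 56), so from here the quotients repeat a_1, ..., a_4; the period length is 4.
So sqrt(897) = [29; (1, 18, 1, 58)] with period length k = 4.
k is even, so the fundamental solution of x^2 - 897y^2 = 1 is (p_{k-1}, q_{k-1}) = (p_3, q_3); compute convergents through index 3.
Convergents (p_i = a_i*p_{i-1} + p_{i-2}, q_i = a_i*q_{i-1} + q_{i-2} with p_{-2}=0, p_{-1}=1, q_{-2}=1, q_{-1}=0):
  i=0: a_0=29, p_0 = 29*1 + 0 = 29, q_0 = 29*0 + 1 = 1.
  i=1: a_1=1, p_1 = 1*29 + 1 = 30, q_1 = 1*1 + 0 = 1.
  i=2: a_2=18, p_2 = 18*30 + 29 = 569, q_2 = 18*1 + 1 = 19.
  i=3: a_3=1, p_3 = 1*569 + 30 = 599, q_3 = 1*19 + 1 = 20.
Check: 599^2 - 897*20^2 = 358801 - 358800 = 1, so (x, y) = (599, 20) solves the equation, and by the theorem it is the least positive solution.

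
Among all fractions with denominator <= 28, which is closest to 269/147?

Expand x = 269/147 as a continued fraction with the Euclidean algorithm:
  269 = 1*147 + 122, so a_0 = 1.
  147 = 1*122 + 25, so a_1 = 1.
  122 = 4*25 + 22, so a_2 = 4.
  25 = 1*22 + 3, so a_3 = 1.
  22 = 7*3 + 1, so a_4 = 7.
  3 = 3*1 + 0, so a_5 = 3.
so x = [1; 1, 4, 1, 7, 3].
Convergents (p_i = a_i*p_{i-1} + p_{i-2}, q_i = a_i*q_{i-1} + q_{i-2} with p_{-2}=0, p_{-1}=1, q_{-2}=1, q_{-1}=0), until the denominator exceeds 28:
  i=0: a_0=1, p_0 = 1*1 + 0 = 1, q_0 = 1*0 + 1 = 1.
  i=1: a_1=1, p_1 = 1*1 + 1 = 2, q_1 = 1*1 + 0 = 1.
  i=2: a_2=4, p_2 = 4*2 + 1 = 9, q_2 = 4*1 + 1 = 5.
  i=3: a_3=1, p_3 = 1*9 + 2 = 11, q_3 = 1*5 + 1 = 6.
  i=4: a_4=7, p_4 = 7*11 + 9 = 86, q_4 = 7*6 + 5 = 47.
q_4 = 47 > 28, so the last convergent with denominator <= 28 is p_3/q_3 = 11/6.
The closest fraction with denominator <= 28 is either p_3/q_3 or the intermediate fraction (k*p_3 + p_2)/(k*q_3 + q_2) with the largest k >= 1 whose denominator stays <= 28; these approach x as k grows, and every other convergent or intermediate fraction in range is farther away.
Largest k: floor((28 - q_2)/q_3) = floor((28 - 5)/6) = 3.
That gives (3*11 + 9)/(3*6 + 5) = 42/23.
Compare the errors: |x - 11/6| = |269*6 - 11*147|/(147*6) = 3/882, and |x - 42/23| = |269*23 - 42*147|/(147*23) = 13/3381.
Cross-multiplying, 3*3381 = 10143 < 11466 = 13*882, so 3/882 is smaller: the convergent 11/6 is closer to x than 42/23.

11/6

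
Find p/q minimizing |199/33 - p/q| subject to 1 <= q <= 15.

Expand x = 199/33 as a continued fraction with the Euclidean algorithm:
  199 = 6*33 + 1, so a_0 = 6.
  33 = 33*1 + 0, so a_1 = 33.
so x = [6; 33].
Convergents (p_i = a_i*p_{i-1} + p_{i-2}, q_i = a_i*q_{i-1} + q_{i-2} with p_{-2}=0, p_{-1}=1, q_{-2}=1, q_{-1}=0), until the denominator exceeds 15:
  i=0: a_0=6, p_0 = 6*1 + 0 = 6, q_0 = 6*0 + 1 = 1.
  i=1: a_1=33, p_1 = 33*6 + 1 = 199, q_1 = 33*1 + 0 = 33.
q_1 = 33 > 15, so the last convergent with denominator <= 15 is p_0/q_0 = 6/1.
The closest fraction with denominator <= 15 is either p_0/q_0 or the intermediate fraction (k*p_0 + p_{-1})/(k*q_0 + q_{-1}) with the largest k >= 1 whose denominator stays <= 15; these approach x as k grows, and every other convergent or intermediate fraction in range is farther away.
Largest k: floor((15 - q_{-1})/q_0) = floor((15 - 0)/1) = 15 (using the seeds p_{-1} = 1, q_{-1} = 0).
That gives (15*6 + 1)/(15*1 + 0) = 91/15.
Compare the errors: |x - 6/1| = |199*1 - 6*33|/(33*1) = 1/33, and |x - 91/15| = |199*15 - 91*33|/(33*15) = 18/495.
Cross-multiplying, 1*495 = 495 < 594 = 18*33, so 1/33 is smaller: the convergent 6/1 is closer to x than 91/15.

6/1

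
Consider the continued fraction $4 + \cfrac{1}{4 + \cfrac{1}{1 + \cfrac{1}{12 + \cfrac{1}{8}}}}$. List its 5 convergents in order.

Using the convergent recurrence p_i = a_i*p_{i-1} + p_{i-2}, q_i = a_i*q_{i-1} + q_{i-2} with p_{-2}=0, p_{-1}=1, q_{-2}=1, q_{-1}=0:
  i=0: a_0=4, p_0 = 4*1 + 0 = 4, q_0 = 4*0 + 1 = 1.
  i=1: a_1=4, p_1 = 4*4 + 1 = 17, q_1 = 4*1 + 0 = 4.
  i=2: a_2=1, p_2 = 1*17 + 4 = 21, q_2 = 1*4 + 1 = 5.
  i=3: a_3=12, p_3 = 12*21 + 17 = 269, q_3 = 12*5 + 4 = 64.
  i=4: a_4=8, p_4 = 8*269 + 21 = 2173, q_4 = 8*64 + 5 = 517.

4/1, 17/4, 21/5, 269/64, 2173/517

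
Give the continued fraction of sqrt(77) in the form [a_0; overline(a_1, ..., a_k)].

Write x_i = (sqrt(77) + m_i)/d_i with (m_0, d_0) = (0, 1). a_0 = floor(sqrt(77)) = 8, since 8^2 = 64 <= 77 < 81 = 9^2.
Iterate m_{i+1} = d_i*a_i - m_i, d_{i+1} = (77 - m_{i+1}^2)/d_i, a_{i+1} = floor((a_0 + m_{i+1})/d_{i+1}):
  m_1 = 1*8 - 0 = 8, d_1 = (77 - 8^2)/1 = 13/1 = 13, a_1 = floor((8 + 8)/13) = 1.
  m_2 = 13*1 - 8 = 5, d_2 = (77 - 5^2)/13 = 52/13 = 4, a_2 = floor((8 + 5)/4) = 3.
  m_3 = 4*3 - 5 = 7, d_3 = (77 - 7^2)/4 = 28/4 = 7, a_3 = floor((8 + 7)/7) = 2.
  m_4 = 7*2 - 7 = 7, d_4 = (77 - 7^2)/7 = 28/7 = 4, a_4 = floor((8 + 7)/4) = 3.
  m_5 = 4*3 - 7 = 5, d_5 = (77 - 5^2)/4 = 52/4 = 13, a_5 = floor((8 + 5)/13) = 1.
  m_6 = 13*1 - 5 = 8, d_6 = (77 - 8^2)/13 = 13/13 = 1, a_6 = floor((8 + 8)/1) = 16.
  m_7 = 1*16 - 8 = 8, d_7 = (77 - 8^2)/1 = 13/1 = 13: (m_7, d_7) = (m_1, d_1) = (8, 13), so from here the quotients repeat a_1, ..., a_6; the period length is 6.
Hence the expansion of sqrt(77) is a_0 = 8 followed by the repeating block 1, 3, 2, 3, 1, 16 (period 6).

[8; overline(1, 3, 2, 3, 1, 16)]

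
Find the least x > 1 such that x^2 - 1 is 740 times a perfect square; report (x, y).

(x, y) = (9249, 340)

First expand sqrt(740) as a continued fraction. With x_i = (sqrt(740) + m_i)/d_i and (m_0, d_0) = (0, 1): a_0 = floor(sqrt(740)) = 27, since 27^2 = 729 <= 740 < 784 = 28^2.
Iterate m_{i+1} = d_i*a_i - m_i, d_{i+1} = (740 - m_{i+1}^2)/d_i, a_{i+1} = floor((a_0 + m_{i+1})/d_{i+1}):
  m_1 = 1*27 - 0 = 27, d_1 = (740 - 27^2)/1 = 11/1 = 11, a_1 = floor((27 + 27)/11) = 4.
  m_2 = 11*4 - 27 = 17, d_2 = (740 - 17^2)/11 = 451/11 = 41, a_2 = floor((27 + 17)/41) = 1.
  m_3 = 41*1 - 17 = 24, d_3 = (740 - 24^2)/41 = 164/41 = 4, a_3 = floor((27 + 24)/4) = 12.
  m_4 = 4*12 - 24 = 24, d_4 = (740 - 24^2)/4 = 164/4 = 41, a_4 = floor((27 + 24)/41) = 1.
  m_5 = 41*1 - 24 = 17, d_5 = (740 - 17^2)/41 = 451/41 = 11, a_5 = floor((27 + 17)/11) = 4.
  m_6 = 11*4 - 17 = 27, d_6 = (740 - 27^2)/11 = 11/11 = 1, a_6 = floor((27 + 27)/1) = 54.
  m_7 = 1*54 - 27 = 27, d_7 = (740 - 27^2)/1 = 11/1 = 11: (m_7, d_7) = (m_1, d_1) = (27, 11), so from here the quotients repeat a_1, ..., a_6; the period length is 6.
So sqrt(740) = [27; (4, 1, 12, 1, 4, 54)] with period length k = 6.
k is even, so the fundamental solution of x^2 - 740y^2 = 1 is (p_{k-1}, q_{k-1}) = (p_5, q_5); compute convergents through index 5.
Convergents (p_i = a_i*p_{i-1} + p_{i-2}, q_i = a_i*q_{i-1} + q_{i-2} with p_{-2}=0, p_{-1}=1, q_{-2}=1, q_{-1}=0):
  i=0: a_0=27, p_0 = 27*1 + 0 = 27, q_0 = 27*0 + 1 = 1.
  i=1: a_1=4, p_1 = 4*27 + 1 = 109, q_1 = 4*1 + 0 = 4.
  i=2: a_2=1, p_2 = 1*109 + 27 = 136, q_2 = 1*4 + 1 = 5.
  i=3: a_3=12, p_3 = 12*136 + 109 = 1741, q_3 = 12*5 + 4 = 64.
  i=4: a_4=1, p_4 = 1*1741 + 136 = 1877, q_4 = 1*64 + 5 = 69.
  i=5: a_5=4, p_5 = 4*1877 + 1741 = 9249, q_5 = 4*69 + 64 = 340.
Check: 9249^2 - 740*340^2 = 85544001 - 85544000 = 1, so (x, y) = (9249, 340) solves the equation, and by the theorem it is the least positive solution.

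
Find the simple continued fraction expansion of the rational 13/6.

[2; 6]

Run the Euclidean algorithm on 13 and 6; the successive quotients are the partial quotients a_0, a_1, ... (each step inverts the fractional part left over by the previous one):
  13 = 2*6 + 1, so a_0 = 2.
  6 = 6*1 + 0, so a_1 = 6.
The remainder reaches 0 after 2 divisions, so the expansion has 2 partial quotients, read off in order.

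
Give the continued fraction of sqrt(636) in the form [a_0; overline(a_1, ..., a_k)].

Write x_i = (sqrt(636) + m_i)/d_i with (m_0, d_0) = (0, 1). a_0 = floor(sqrt(636)) = 25, since 25^2 = 625 <= 636 < 676 = 26^2.
Iterate m_{i+1} = d_i*a_i - m_i, d_{i+1} = (636 - m_{i+1}^2)/d_i, a_{i+1} = floor((a_0 + m_{i+1})/d_{i+1}):
  m_1 = 1*25 - 0 = 25, d_1 = (636 - 25^2)/1 = 11/1 = 11, a_1 = floor((25 + 25)/11) = 4.
  m_2 = 11*4 - 25 = 19, d_2 = (636 - 19^2)/11 = 275/11 = 25, a_2 = floor((25 + 19)/25) = 1.
  m_3 = 25*1 - 19 = 6, d_3 = (636 - 6^2)/25 = 600/25 = 24, a_3 = floor((25 + 6)/24) = 1.
  m_4 = 24*1 - 6 = 18, d_4 = (636 - 18^2)/24 = 312/24 = 13, a_4 = floor((25 + 18)/13) = 3.
  m_5 = 13*3 - 18 = 21, d_5 = (636 - 21^2)/13 = 195/13 = 15, a_5 = floor((25 + 21)/15) = 3.
  m_6 = 15*3 - 21 = 24, d_6 = (636 - 24^2)/15 = 60/15 = 4, a_6 = floor((25 + 24)/4) = 12.
  m_7 = 4*12 - 24 = 24, d_7 = (636 - 24^2)/4 = 60/4 = 15, a_7 = floor((25 + 24)/15) = 3.
  m_8 = 15*3 - 24 = 21, d_8 = (636 - 21^2)/15 = 195/15 = 13, a_8 = floor((25 + 21)/13) = 3.
  m_9 = 13*3 - 21 = 18, d_9 = (636 - 18^2)/13 = 312/13 = 24, a_9 = floor((25 + 18)/24) = 1.
  m_10 = 24*1 - 18 = 6, d_10 = (636 - 6^2)/24 = 600/24 = 25, a_10 = floor((25 + 6)/25) = 1.
  m_11 = 25*1 - 6 = 19, d_11 = (636 - 19^2)/25 = 275/25 = 11, a_11 = floor((25 + 19)/11) = 4.
  m_12 = 11*4 - 19 = 25, d_12 = (636 - 25^2)/11 = 11/11 = 1, a_12 = floor((25 + 25)/1) = 50.
  m_13 = 1*50 - 25 = 25, d_13 = (636 - 25^2)/1 = 11/1 = 11: (m_13, d_13) = (m_1, d_1) = (25, 11), so from here the quotients repeat a_1, ..., a_12; the period length is 12.
Hence the expansion of sqrt(636) is a_0 = 25 followed by the repeating block 4, 1, 1, 3, 3, 12, 3, 3, 1, 1, 4, 50 (period 12).

[25; overline(4, 1, 1, 3, 3, 12, 3, 3, 1, 1, 4, 50)]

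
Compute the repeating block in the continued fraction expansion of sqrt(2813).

Write x_i = (sqrt(2813) + m_i)/d_i with (m_0, d_0) = (0, 1). a_0 = floor(sqrt(2813)) = 53, since 53^2 = 2809 <= 2813 < 2916 = 54^2.
Iterate m_{i+1} = d_i*a_i - m_i, d_{i+1} = (2813 - m_{i+1}^2)/d_i, a_{i+1} = floor((a_0 + m_{i+1})/d_{i+1}):
  m_1 = 1*53 - 0 = 53, d_1 = (2813 - 53^2)/1 = 4/1 = 4, a_1 = floor((53 + 53)/4) = 26.
  m_2 = 4*26 - 53 = 51, d_2 = (2813 - 51^2)/4 = 212/4 = 53, a_2 = floor((53 + 51)/53) = 1.
  m_3 = 53*1 - 51 = 2, d_3 = (2813 - 2^2)/53 = 2809/53 = 53, a_3 = floor((53 + 2)/53) = 1.
  m_4 = 53*1 - 2 = 51, d_4 = (2813 - 51^2)/53 = 212/53 = 4, a_4 = floor((53 + 51)/4) = 26.
  m_5 = 4*26 - 51 = 53, d_5 = (2813 - 53^2)/4 = 4/4 = 1, a_5 = floor((53 + 53)/1) = 106.
  m_6 = 1*106 - 53 = 53, d_6 = (2813 - 53^2)/1 = 4/1 = 4: (m_6, d_6) = (m_1, d_1) = (53, 4), so from here the quotients repeat a_1, ..., a_5; the period length is 5.
Hence the expansion of sqrt(2813) is a_0 = 53 followed by the repeating block 26, 1, 1, 26, 106 (period 5).

[53; (26, 1, 1, 26, 106)]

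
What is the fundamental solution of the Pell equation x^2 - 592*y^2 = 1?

(x, y) = (73, 3)

First expand sqrt(592) as a continued fraction. With x_i = (sqrt(592) + m_i)/d_i and (m_0, d_0) = (0, 1): a_0 = floor(sqrt(592)) = 24, since 24^2 = 576 <= 592 < 625 = 25^2.
Iterate m_{i+1} = d_i*a_i - m_i, d_{i+1} = (592 - m_{i+1}^2)/d_i, a_{i+1} = floor((a_0 + m_{i+1})/d_{i+1}):
  m_1 = 1*24 - 0 = 24, d_1 = (592 - 24^2)/1 = 16/1 = 16, a_1 = floor((24 + 24)/16) = 3.
  m_2 = 16*3 - 24 = 24, d_2 = (592 - 24^2)/16 = 16/16 = 1, a_2 = floor((24 + 24)/1) = 48.
  m_3 = 1*48 - 24 = 24, d_3 = (592 - 24^2)/1 = 16/1 = 16: (m_3, d_3) = (m_1, d_1) = (24, 16), so from here the quotients repeat a_1, a_2; the period length is 2.
So sqrt(592) = [24; (3, 48)] with period length k = 2.
k is even, so the fundamental solution of x^2 - 592y^2 = 1 is (p_{k-1}, q_{k-1}) = (p_1, q_1); compute convergents through index 1.
Convergents (p_i = a_i*p_{i-1} + p_{i-2}, q_i = a_i*q_{i-1} + q_{i-2} with p_{-2}=0, p_{-1}=1, q_{-2}=1, q_{-1}=0):
  i=0: a_0=24, p_0 = 24*1 + 0 = 24, q_0 = 24*0 + 1 = 1.
  i=1: a_1=3, p_1 = 3*24 + 1 = 73, q_1 = 3*1 + 0 = 3.
Check: 73^2 - 592*3^2 = 5329 - 5328 = 1, so (x, y) = (73, 3) solves the equation, and by the theorem it is the least positive solution.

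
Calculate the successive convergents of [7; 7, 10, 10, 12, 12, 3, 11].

Using the convergent recurrence p_i = a_i*p_{i-1} + p_{i-2}, q_i = a_i*q_{i-1} + q_{i-2} with p_{-2}=0, p_{-1}=1, q_{-2}=1, q_{-1}=0:
  i=0: a_0=7, p_0 = 7*1 + 0 = 7, q_0 = 7*0 + 1 = 1.
  i=1: a_1=7, p_1 = 7*7 + 1 = 50, q_1 = 7*1 + 0 = 7.
  i=2: a_2=10, p_2 = 10*50 + 7 = 507, q_2 = 10*7 + 1 = 71.
  i=3: a_3=10, p_3 = 10*507 + 50 = 5120, q_3 = 10*71 + 7 = 717.
  i=4: a_4=12, p_4 = 12*5120 + 507 = 61947, q_4 = 12*717 + 71 = 8675.
  i=5: a_5=12, p_5 = 12*61947 + 5120 = 748484, q_5 = 12*8675 + 717 = 104817.
  i=6: a_6=3, p_6 = 3*748484 + 61947 = 2307399, q_6 = 3*104817 + 8675 = 323126.
  i=7: a_7=11, p_7 = 11*2307399 + 748484 = 26129873, q_7 = 11*323126 + 104817 = 3659203.

7/1, 50/7, 507/71, 5120/717, 61947/8675, 748484/104817, 2307399/323126, 26129873/3659203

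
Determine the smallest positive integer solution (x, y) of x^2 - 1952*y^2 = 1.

(x, y) = (118097, 2673)

First expand sqrt(1952) as a continued fraction. With x_i = (sqrt(1952) + m_i)/d_i and (m_0, d_0) = (0, 1): a_0 = floor(sqrt(1952)) = 44, since 44^2 = 1936 <= 1952 < 2025 = 45^2.
Iterate m_{i+1} = d_i*a_i - m_i, d_{i+1} = (1952 - m_{i+1}^2)/d_i, a_{i+1} = floor((a_0 + m_{i+1})/d_{i+1}):
  m_1 = 1*44 - 0 = 44, d_1 = (1952 - 44^2)/1 = 16/1 = 16, a_1 = floor((44 + 44)/16) = 5.
  m_2 = 16*5 - 44 = 36, d_2 = (1952 - 36^2)/16 = 656/16 = 41, a_2 = floor((44 + 36)/41) = 1.
  m_3 = 41*1 - 36 = 5, d_3 = (1952 - 5^2)/41 = 1927/41 = 47, a_3 = floor((44 + 5)/47) = 1.
  m_4 = 47*1 - 5 = 42, d_4 = (1952 - 42^2)/47 = 188/47 = 4, a_4 = floor((44 + 42)/4) = 21.
  m_5 = 4*21 - 42 = 42, d_5 = (1952 - 42^2)/4 = 188/4 = 47, a_5 = floor((44 + 42)/47) = 1.
  m_6 = 47*1 - 42 = 5, d_6 = (1952 - 5^2)/47 = 1927/47 = 41, a_6 = floor((44 + 5)/41) = 1.
  m_7 = 41*1 - 5 = 36, d_7 = (1952 - 36^2)/41 = 656/41 = 16, a_7 = floor((44 + 36)/16) = 5.
  m_8 = 16*5 - 36 = 44, d_8 = (1952 - 44^2)/16 = 16/16 = 1, a_8 = floor((44 + 44)/1) = 88.
  m_9 = 1*88 - 44 = 44, d_9 = (1952 - 44^2)/1 = 16/1 = 16: (m_9, d_9) = (m_1, d_1) = (44, 16), so from here the quotients repeat a_1, ..., a_8; the period length is 8.
So sqrt(1952) = [44; (5, 1, 1, 21, 1, 1, 5, 88)] with period length k = 8.
k is even, so the fundamental solution of x^2 - 1952y^2 = 1 is (p_{k-1}, q_{k-1}) = (p_7, q_7); compute convergents through index 7.
Convergents (p_i = a_i*p_{i-1} + p_{i-2}, q_i = a_i*q_{i-1} + q_{i-2} with p_{-2}=0, p_{-1}=1, q_{-2}=1, q_{-1}=0):
  i=0: a_0=44, p_0 = 44*1 + 0 = 44, q_0 = 44*0 + 1 = 1.
  i=1: a_1=5, p_1 = 5*44 + 1 = 221, q_1 = 5*1 + 0 = 5.
  i=2: a_2=1, p_2 = 1*221 + 44 = 265, q_2 = 1*5 + 1 = 6.
  i=3: a_3=1, p_3 = 1*265 + 221 = 486, q_3 = 1*6 + 5 = 11.
  i=4: a_4=21, p_4 = 21*486 + 265 = 10471, q_4 = 21*11 + 6 = 237.
  i=5: a_5=1, p_5 = 1*10471 + 486 = 10957, q_5 = 1*237 + 11 = 248.
  i=6: a_6=1, p_6 = 1*10957 + 10471 = 21428, q_6 = 1*248 + 237 = 485.
  i=7: a_7=5, p_7 = 5*21428 + 10957 = 118097, q_7 = 5*485 + 248 = 2673.
Check: 118097^2 - 1952*2673^2 = 13946901409 - 13946901408 = 1, so (x, y) = (118097, 2673) solves the equation, and by the theorem it is the least positive solution.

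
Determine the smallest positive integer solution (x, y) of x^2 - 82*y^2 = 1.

(x, y) = (163, 18)

First expand sqrt(82) as a continued fraction. With x_i = (sqrt(82) + m_i)/d_i and (m_0, d_0) = (0, 1): a_0 = floor(sqrt(82)) = 9, since 9^2 = 81 <= 82 < 100 = 10^2.
Iterate m_{i+1} = d_i*a_i - m_i, d_{i+1} = (82 - m_{i+1}^2)/d_i, a_{i+1} = floor((a_0 + m_{i+1})/d_{i+1}):
  m_1 = 1*9 - 0 = 9, d_1 = (82 - 9^2)/1 = 1/1 = 1, a_1 = floor((9 + 9)/1) = 18.
  m_2 = 1*18 - 9 = 9, d_2 = (82 - 9^2)/1 = 1/1 = 1: (m_2, d_2) = (m_1, d_1) = (9, 1), so from here the quotient a_1 repeats; the period length is 1.
So sqrt(82) = [9; (18)] with period length k = 1.
k is odd, so (p_{k-1}, q_{k-1}) only solves x^2 - 82y^2 = -1 and the fundamental solution of x^2 - 82y^2 = 1 is (p_{2k-1}, q_{2k-1}) = (p_1, q_1); compute convergents through index 1, running through the period twice.
Convergents (p_i = a_i*p_{i-1} + p_{i-2}, q_i = a_i*q_{i-1} + q_{i-2} with p_{-2}=0, p_{-1}=1, q_{-2}=1, q_{-1}=0):
  i=0: a_0=9, p_0 = 9*1 + 0 = 9, q_0 = 9*0 + 1 = 1.
  i=1: a_1=18, p_1 = 18*9 + 1 = 163, q_1 = 18*1 + 0 = 18.
Indeed p_0^2 - 82*q_0^2 = 81 - 82 = -1, not +1.
Check: 163^2 - 82*18^2 = 26569 - 26568 = 1, so (x, y) = (163, 18) solves the equation, and by the theorem it is the least positive solution.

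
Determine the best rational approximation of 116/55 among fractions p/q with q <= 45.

78/37

Expand x = 116/55 as a continued fraction with the Euclidean algorithm:
  116 = 2*55 + 6, so a_0 = 2.
  55 = 9*6 + 1, so a_1 = 9.
  6 = 6*1 + 0, so a_2 = 6.
so x = [2; 9, 6].
Convergents (p_i = a_i*p_{i-1} + p_{i-2}, q_i = a_i*q_{i-1} + q_{i-2} with p_{-2}=0, p_{-1}=1, q_{-2}=1, q_{-1}=0), until the denominator exceeds 45:
  i=0: a_0=2, p_0 = 2*1 + 0 = 2, q_0 = 2*0 + 1 = 1.
  i=1: a_1=9, p_1 = 9*2 + 1 = 19, q_1 = 9*1 + 0 = 9.
  i=2: a_2=6, p_2 = 6*19 + 2 = 116, q_2 = 6*9 + 1 = 55.
q_2 = 55 > 45, so the last convergent with denominator <= 45 is p_1/q_1 = 19/9.
The closest fraction with denominator <= 45 is either p_1/q_1 or the intermediate fraction (k*p_1 + p_0)/(k*q_1 + q_0) with the largest k >= 1 whose denominator stays <= 45; these approach x as k grows, and every other convergent or intermediate fraction in range is farther away.
Largest k: floor((45 - q_0)/q_1) = floor((45 - 1)/9) = 4.
That gives (4*19 + 2)/(4*9 + 1) = 78/37.
Compare the errors: |x - 19/9| = |116*9 - 19*55|/(55*9) = 1/495, and |x - 78/37| = |116*37 - 78*55|/(55*37) = 2/2035.
Cross-multiplying, 2*495 = 990 < 2035 = 1*2035, so 2/2035 is smaller: the intermediate fraction 78/37 is closer to x than 19/9.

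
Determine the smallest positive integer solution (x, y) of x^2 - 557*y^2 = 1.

First expand sqrt(557) as a continued fraction. With x_i = (sqrt(557) + m_i)/d_i and (m_0, d_0) = (0, 1): a_0 = floor(sqrt(557)) = 23, since 23^2 = 529 <= 557 < 576 = 24^2.
Iterate m_{i+1} = d_i*a_i - m_i, d_{i+1} = (557 - m_{i+1}^2)/d_i, a_{i+1} = floor((a_0 + m_{i+1})/d_{i+1}):
  m_1 = 1*23 - 0 = 23, d_1 = (557 - 23^2)/1 = 28/1 = 28, a_1 = floor((23 + 23)/28) = 1.
  m_2 = 28*1 - 23 = 5, d_2 = (557 - 5^2)/28 = 532/28 = 19, a_2 = floor((23 + 5)/19) = 1.
  m_3 = 19*1 - 5 = 14, d_3 = (557 - 14^2)/19 = 361/19 = 19, a_3 = floor((23 + 14)/19) = 1.
  m_4 = 19*1 - 14 = 5, d_4 = (557 - 5^2)/19 = 532/19 = 28, a_4 = floor((23 + 5)/28) = 1.
  m_5 = 28*1 - 5 = 23, d_5 = (557 - 23^2)/28 = 28/28 = 1, a_5 = floor((23 + 23)/1) = 46.
  m_6 = 1*46 - 23 = 23, d_6 = (557 - 23^2)/1 = 28/1 = 28: (m_6, d_6) = (m_1, d_1) = (23, 28), so from here the quotients repeat a_1, ..., a_5; the period length is 5.
So sqrt(557) = [23; (1, 1, 1, 1, 46)] with period length k = 5.
k is odd, so (p_{k-1}, q_{k-1}) only solves x^2 - 557y^2 = -1 and the fundamental solution of x^2 - 557y^2 = 1 is (p_{2k-1}, q_{2k-1}) = (p_9, q_9); compute convergents through index 9, running through the period twice.
Convergents (p_i = a_i*p_{i-1} + p_{i-2}, q_i = a_i*q_{i-1} + q_{i-2} with p_{-2}=0, p_{-1}=1, q_{-2}=1, q_{-1}=0):
  i=0: a_0=23, p_0 = 23*1 + 0 = 23, q_0 = 23*0 + 1 = 1.
  i=1: a_1=1, p_1 = 1*23 + 1 = 24, q_1 = 1*1 + 0 = 1.
  i=2: a_2=1, p_2 = 1*24 + 23 = 47, q_2 = 1*1 + 1 = 2.
  i=3: a_3=1, p_3 = 1*47 + 24 = 71, q_3 = 1*2 + 1 = 3.
  i=4: a_4=1, p_4 = 1*71 + 47 = 118, q_4 = 1*3 + 2 = 5.
  i=5: a_5=46, p_5 = 46*118 + 71 = 5499, q_5 = 46*5 + 3 = 233.
  i=6: a_6=1, p_6 = 1*5499 + 118 = 5617, q_6 = 1*233 + 5 = 238.
  i=7: a_7=1, p_7 = 1*5617 + 5499 = 11116, q_7 = 1*238 + 233 = 471.
  i=8: a_8=1, p_8 = 1*11116 + 5617 = 16733, q_8 = 1*471 + 238 = 709.
  i=9: a_9=1, p_9 = 1*16733 + 11116 = 27849, q_9 = 1*709 + 471 = 1180.
Indeed p_4^2 - 557*q_4^2 = 13924 - 13925 = -1, not +1.
Check: 27849^2 - 557*1180^2 = 775566801 - 775566800 = 1, so (x, y) = (27849, 1180) solves the equation, and by the theorem it is the least positive solution.

(x, y) = (27849, 1180)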